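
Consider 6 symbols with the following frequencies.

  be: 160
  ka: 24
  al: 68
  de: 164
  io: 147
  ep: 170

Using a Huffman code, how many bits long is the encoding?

1797

Build the Huffman tree bottom-up:
ka(24) + al(68) → 92
92 + io(147) → 239
be(160) + de(164) → 324
ep(170) + 239 → 409
324 + 409 → 733
Total encoded bits = sum of merged weights = 92 + 239 + 324 + 409 + 733 = 1797.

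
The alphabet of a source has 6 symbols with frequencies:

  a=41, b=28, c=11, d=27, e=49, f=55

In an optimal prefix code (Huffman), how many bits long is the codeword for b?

3

Build the tree from the bottom:
merge c(11) and d(27): 38
merge b(28) and 38: 66
merge a(41) and e(49): 90
merge f(55) and 66: 121
merge 90 and 121: 211
The subtree containing b is merged 3 times, so code length = 3.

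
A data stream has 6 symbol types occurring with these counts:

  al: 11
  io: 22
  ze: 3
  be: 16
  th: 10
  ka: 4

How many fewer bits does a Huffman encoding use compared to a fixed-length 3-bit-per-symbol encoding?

42

Fixed-length: 3 bits × 66 symbols = 198 bits.
Huffman merges:
ze(3) + ka(4) → 7
7 + th(10) → 17
al(11) + be(16) → 27
17 + io(22) → 39
27 + 39 → 66
Huffman total = 7 + 17 + 27 + 39 + 66 = 156 bits.
Saving = 198 − 156 = 42 bits.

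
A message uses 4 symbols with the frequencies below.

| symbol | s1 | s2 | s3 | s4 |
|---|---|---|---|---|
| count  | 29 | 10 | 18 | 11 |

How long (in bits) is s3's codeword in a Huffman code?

2

Huffman merges, smallest pair first:
combine s2(10), s4(11) → 21
combine s3(18), 21 → 39
combine s1(29), 39 → 68
The subtree containing s3 is merged 2 times, so code length = 2.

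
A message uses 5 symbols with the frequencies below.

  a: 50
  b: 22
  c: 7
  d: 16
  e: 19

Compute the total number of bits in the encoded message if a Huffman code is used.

242

Merge the two smallest weights repeatedly:
combine c(7), d(16) → 23
combine e(19), b(22) → 41
combine 23, 41 → 64
combine a(50), 64 → 114
Each symbol's bit-cost is frequency × depth; summing gives 242 bits (equivalently 23 + 41 + 64 + 114).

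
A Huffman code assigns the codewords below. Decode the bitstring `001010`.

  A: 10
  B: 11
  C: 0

Read left to right; each codeword is recognised as soon as it completes (prefix code):
  0→C | 0→C | 10→A | 10→A
Decoded message: CCAA

CCAA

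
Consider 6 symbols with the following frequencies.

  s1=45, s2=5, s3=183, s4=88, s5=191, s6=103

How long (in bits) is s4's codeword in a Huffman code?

Repeatedly merge the two smallest:
merge s2(5) and s1(45): 50
merge 50 and s4(88): 138
merge s6(103) and 138: 241
merge s3(183) and s5(191): 374
merge 241 and 374: 615
s4's leaf is at depth 3, giving a 3-bit codeword.

3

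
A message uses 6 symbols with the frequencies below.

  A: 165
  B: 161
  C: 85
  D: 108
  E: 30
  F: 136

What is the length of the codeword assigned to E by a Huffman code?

Repeatedly merge the two smallest:
E(30) + C(85) → 115
D(108) + 115 → 223
F(136) + B(161) → 297
A(165) + 223 → 388
297 + 388 → 685
E's leaf is at depth 4, giving a 4-bit codeword.

4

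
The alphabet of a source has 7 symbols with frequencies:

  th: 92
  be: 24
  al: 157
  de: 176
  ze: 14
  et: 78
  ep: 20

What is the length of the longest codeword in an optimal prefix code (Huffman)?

Merge the two lowest-weight nodes at each step:
ze(14) + ep(20) → 34
be(24) + 34 → 58
58 + et(78) → 136
th(92) + 136 → 228
al(157) + de(176) → 333
228 + 333 → 561
Maximum depth reached is 5.

5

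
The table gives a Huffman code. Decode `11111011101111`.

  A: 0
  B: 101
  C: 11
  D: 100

Read left to right; each codeword is recognised as soon as it completes (prefix code):
  11→C | 11→C | 101→B | 11→C | 0→A | 11→C | 11→C
Decoded message: CCBCACC

CCBCACC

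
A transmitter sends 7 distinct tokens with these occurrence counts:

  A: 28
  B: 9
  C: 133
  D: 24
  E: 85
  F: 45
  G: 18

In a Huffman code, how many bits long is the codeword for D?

4

Repeatedly merge the two smallest:
merge B(9) and G(18): 27
merge D(24) and 27: 51
merge A(28) and F(45): 73
merge 51 and 73: 124
merge E(85) and 124: 209
merge C(133) and 209: 342
D sits 4 levels below the root, so its codeword is 4 bits.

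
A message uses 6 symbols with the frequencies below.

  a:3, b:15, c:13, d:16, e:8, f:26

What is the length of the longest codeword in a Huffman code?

4

Merge the two lowest-weight nodes at each step:
merge a(3) and e(8): 11
merge 11 and c(13): 24
merge b(15) and d(16): 31
merge 24 and f(26): 50
merge 31 and 50: 81
The first pair merged (a, e) ends up deepest, at depth 4.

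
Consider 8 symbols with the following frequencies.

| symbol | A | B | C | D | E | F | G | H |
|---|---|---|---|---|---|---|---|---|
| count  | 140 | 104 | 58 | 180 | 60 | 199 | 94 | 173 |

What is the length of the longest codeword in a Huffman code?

Merge the two lowest-weight nodes at each step:
merge C(58) and E(60): 118
merge G(94) and B(104): 198
merge 118 and A(140): 258
merge H(173) and D(180): 353
merge 198 and F(199): 397
merge 258 and 353: 611
merge 397 and 611: 1008
Maximum depth reached is 4.

4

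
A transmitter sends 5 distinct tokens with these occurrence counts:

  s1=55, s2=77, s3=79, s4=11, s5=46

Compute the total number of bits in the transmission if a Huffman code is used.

593

Merge the two smallest weights repeatedly:
s4(11) + s5(46) → 57
s1(55) + 57 → 112
s2(77) + s3(79) → 156
112 + 156 → 268
Each symbol's bit-cost is frequency × depth; summing gives 593 bits (equivalently 57 + 112 + 156 + 268).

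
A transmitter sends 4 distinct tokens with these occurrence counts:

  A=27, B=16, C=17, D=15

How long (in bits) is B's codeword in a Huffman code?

Build the tree from the bottom:
merge D(15) and B(16): 31
merge C(17) and A(27): 44
merge 31 and 44: 75
B sits 2 levels below the root, so its codeword is 2 bits.

2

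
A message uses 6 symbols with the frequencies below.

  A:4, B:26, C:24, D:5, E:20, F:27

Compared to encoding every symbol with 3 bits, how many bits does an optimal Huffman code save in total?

68

Fixed-length: 3 bits × 106 symbols = 318 bits.
Huffman merges:
merge A(4) and D(5): 9
merge 9 and E(20): 29
merge C(24) and B(26): 50
merge F(27) and 29: 56
merge 50 and 56: 106
Huffman total = 9 + 29 + 50 + 56 + 106 = 250 bits.
Saving = 318 − 250 = 68 bits.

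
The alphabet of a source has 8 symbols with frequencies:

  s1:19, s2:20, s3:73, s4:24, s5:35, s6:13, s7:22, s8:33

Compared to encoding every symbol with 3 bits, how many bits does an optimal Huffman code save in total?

Fixed-length: 3 bits × 239 symbols = 717 bits.
Huffman merges:
merge s6(13) and s1(19): 32
merge s2(20) and s7(22): 42
merge s4(24) and 32: 56
merge s8(33) and s5(35): 68
merge 42 and 56: 98
merge 68 and s3(73): 141
merge 98 and 141: 239
Huffman total = 32 + 42 + 56 + 68 + 98 + 141 + 239 = 676 bits.
Saving = 717 − 676 = 41 bits.

41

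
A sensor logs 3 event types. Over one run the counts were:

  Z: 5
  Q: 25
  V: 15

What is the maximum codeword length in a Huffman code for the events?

Merge the two lowest-weight nodes at each step:
Z(5) + V(15) → 20
20 + Q(25) → 45
The rarest symbols sit at the bottom; the longest codeword is 2 bits.

2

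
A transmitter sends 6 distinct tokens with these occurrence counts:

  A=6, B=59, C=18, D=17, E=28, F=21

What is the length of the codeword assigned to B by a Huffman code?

1

Build the tree from the bottom:
merge A(6) and D(17): 23
merge C(18) and F(21): 39
merge 23 and E(28): 51
merge 39 and 51: 90
merge B(59) and 90: 149
B sits one level below the root: a 1-bit codeword.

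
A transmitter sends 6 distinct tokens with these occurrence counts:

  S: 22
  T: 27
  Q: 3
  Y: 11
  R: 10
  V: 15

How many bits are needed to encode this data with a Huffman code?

Greedily combine the two least-frequent nodes:
merge Q(3) and R(10): 13
merge Y(11) and 13: 24
merge V(15) and S(22): 37
merge 24 and T(27): 51
merge 37 and 51: 88
Total encoded bits = sum of merged weights = 13 + 24 + 37 + 51 + 88 = 213.

213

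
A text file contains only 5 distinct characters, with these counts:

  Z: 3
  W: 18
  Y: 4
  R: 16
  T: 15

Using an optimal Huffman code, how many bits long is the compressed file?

Build the Huffman tree bottom-up:
Z(3) + Y(4) → 7
7 + T(15) → 22
R(16) + W(18) → 34
22 + 34 → 56
The encoded length is the sum of every internal node's weight: 7 + 22 + 34 + 56 = 119 bits.

119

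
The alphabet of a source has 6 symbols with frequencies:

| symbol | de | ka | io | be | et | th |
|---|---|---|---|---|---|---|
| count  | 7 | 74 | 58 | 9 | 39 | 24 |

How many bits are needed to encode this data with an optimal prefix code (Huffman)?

478

Build the Huffman tree bottom-up:
merge de(7) and be(9): 16
merge 16 and th(24): 40
merge et(39) and 40: 79
merge io(58) and ka(74): 132
merge 79 and 132: 211
Total encoded bits = sum of merged weights = 16 + 40 + 79 + 132 + 211 = 478.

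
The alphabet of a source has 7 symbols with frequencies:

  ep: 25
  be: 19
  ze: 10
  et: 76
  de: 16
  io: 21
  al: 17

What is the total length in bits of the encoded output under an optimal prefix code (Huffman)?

462

Greedily combine the two least-frequent nodes:
merge ze(10) and de(16): 26
merge al(17) and be(19): 36
merge io(21) and ep(25): 46
merge 26 and 36: 62
merge 46 and 62: 108
merge et(76) and 108: 184
The encoded length is the sum of every internal node's weight: 26 + 36 + 46 + 62 + 108 + 184 = 462 bits.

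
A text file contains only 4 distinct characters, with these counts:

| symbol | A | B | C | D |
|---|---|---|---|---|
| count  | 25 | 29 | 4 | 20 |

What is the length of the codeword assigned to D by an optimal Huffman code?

Build the tree from the bottom:
combine C(4), D(20) → 24
combine 24, A(25) → 49
combine B(29), 49 → 78
D sits 3 levels below the root, so its codeword is 3 bits.

3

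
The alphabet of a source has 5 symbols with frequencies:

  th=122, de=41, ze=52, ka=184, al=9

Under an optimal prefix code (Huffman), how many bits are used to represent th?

Repeatedly merge the two smallest:
al(9) + de(41) → 50
50 + ze(52) → 102
102 + th(122) → 224
ka(184) + 224 → 408
th sits 2 levels below the root, so its codeword is 2 bits.

2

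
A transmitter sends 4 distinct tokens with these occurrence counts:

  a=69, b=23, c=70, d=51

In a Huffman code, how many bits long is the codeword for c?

2

Huffman merges, smallest pair first:
combine b(23), d(51) → 74
combine a(69), c(70) → 139
combine 74, 139 → 213
c sits 2 levels below the root, so its codeword is 2 bits.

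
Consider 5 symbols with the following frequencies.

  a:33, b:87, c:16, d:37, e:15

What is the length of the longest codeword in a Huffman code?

4

Merge the two lowest-weight nodes at each step:
combine e(15), c(16) → 31
combine 31, a(33) → 64
combine d(37), 64 → 101
combine b(87), 101 → 188
The first pair merged (e, c) ends up deepest, at depth 4.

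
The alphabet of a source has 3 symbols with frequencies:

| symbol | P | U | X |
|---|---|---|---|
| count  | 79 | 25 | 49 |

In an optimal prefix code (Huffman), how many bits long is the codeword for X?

Repeatedly merge the two smallest:
U(25) + X(49) → 74
74 + P(79) → 153
X's leaf is at depth 2, giving a 2-bit codeword.

2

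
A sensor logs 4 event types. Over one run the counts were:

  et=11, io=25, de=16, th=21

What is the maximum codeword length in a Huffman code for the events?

2

Merge the two lowest-weight nodes at each step:
et(11) + de(16) → 27
th(21) + io(25) → 46
27 + 46 → 73
Maximum depth reached is 2.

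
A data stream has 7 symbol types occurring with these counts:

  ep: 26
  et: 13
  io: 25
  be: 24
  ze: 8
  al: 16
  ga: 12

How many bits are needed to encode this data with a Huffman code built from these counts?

341

Merge the two smallest weights repeatedly:
ze(8) + ga(12) → 20
et(13) + al(16) → 29
20 + be(24) → 44
io(25) + ep(26) → 51
29 + 44 → 73
51 + 73 → 124
The encoded length is the sum of every internal node's weight: 20 + 29 + 44 + 51 + 73 + 124 = 341 bits.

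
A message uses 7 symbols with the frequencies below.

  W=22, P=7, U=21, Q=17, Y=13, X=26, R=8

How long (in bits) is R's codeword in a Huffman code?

Build the tree from the bottom:
combine P(7), R(8) → 15
combine Y(13), 15 → 28
combine Q(17), U(21) → 38
combine W(22), X(26) → 48
combine 28, 38 → 66
combine 48, 66 → 114
The subtree containing R is merged 4 times, so code length = 4.

4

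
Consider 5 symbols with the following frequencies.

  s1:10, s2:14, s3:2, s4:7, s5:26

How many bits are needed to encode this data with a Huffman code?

Build the Huffman tree bottom-up:
combine s3(2), s4(7) → 9
combine 9, s1(10) → 19
combine s2(14), 19 → 33
combine s5(26), 33 → 59
The encoded length is the sum of every internal node's weight: 9 + 19 + 33 + 59 = 120 bits.

120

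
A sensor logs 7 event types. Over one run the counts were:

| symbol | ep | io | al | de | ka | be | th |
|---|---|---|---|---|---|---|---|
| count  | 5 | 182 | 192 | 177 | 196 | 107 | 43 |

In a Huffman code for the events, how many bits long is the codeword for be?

Huffman merges, smallest pair first:
merge ep(5) and th(43): 48
merge 48 and be(107): 155
merge 155 and de(177): 332
merge io(182) and al(192): 374
merge ka(196) and 332: 528
merge 374 and 528: 902
The subtree containing be is merged 4 times, so code length = 4.

4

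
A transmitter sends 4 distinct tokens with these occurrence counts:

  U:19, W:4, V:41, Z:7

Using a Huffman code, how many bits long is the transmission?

Greedily combine the two least-frequent nodes:
merge W(4) and Z(7): 11
merge 11 and U(19): 30
merge 30 and V(41): 71
Each symbol's bit-cost is frequency × depth; summing gives 112 bits (equivalently 11 + 30 + 71).

112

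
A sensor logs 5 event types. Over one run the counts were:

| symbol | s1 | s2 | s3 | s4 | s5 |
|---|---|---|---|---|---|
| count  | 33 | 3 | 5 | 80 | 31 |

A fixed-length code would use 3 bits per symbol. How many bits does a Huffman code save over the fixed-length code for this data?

Fixed-length: 3 bits × 152 symbols = 456 bits.
Huffman merges:
s2(3) + s3(5) → 8
8 + s5(31) → 39
s1(33) + 39 → 72
72 + s4(80) → 152
Huffman total = 8 + 39 + 72 + 152 = 271 bits.
Saving = 456 − 271 = 185 bits.

185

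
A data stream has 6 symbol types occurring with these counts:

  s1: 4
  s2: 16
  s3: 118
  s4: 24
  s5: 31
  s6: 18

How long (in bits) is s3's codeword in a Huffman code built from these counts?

Huffman merges, smallest pair first:
combine s1(4), s2(16) → 20
combine s6(18), 20 → 38
combine s4(24), s5(31) → 55
combine 38, 55 → 93
combine 93, s3(118) → 211
s3 is a child of the root — depth 1, so its codeword is a single bit.

1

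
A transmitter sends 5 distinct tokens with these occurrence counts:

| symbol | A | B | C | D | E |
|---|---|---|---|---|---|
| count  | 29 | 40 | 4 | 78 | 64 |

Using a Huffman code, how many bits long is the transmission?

Greedily combine the two least-frequent nodes:
combine C(4), A(29) → 33
combine 33, B(40) → 73
combine E(64), 73 → 137
combine D(78), 137 → 215
The encoded length is the sum of every internal node's weight: 33 + 73 + 137 + 215 = 458 bits.

458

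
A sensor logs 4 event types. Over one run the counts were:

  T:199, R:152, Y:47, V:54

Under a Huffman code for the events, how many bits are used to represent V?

Huffman merges, smallest pair first:
merge Y(47) and V(54): 101
merge 101 and R(152): 253
merge T(199) and 253: 452
V's leaf is at depth 3, giving a 3-bit codeword.

3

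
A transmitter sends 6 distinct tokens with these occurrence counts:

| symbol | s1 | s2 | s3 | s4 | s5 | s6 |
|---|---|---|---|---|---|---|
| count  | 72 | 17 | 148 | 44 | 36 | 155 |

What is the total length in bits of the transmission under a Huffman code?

Merge the two smallest weights repeatedly:
s2(17) + s5(36) → 53
s4(44) + 53 → 97
s1(72) + 97 → 169
s3(148) + s6(155) → 303
169 + 303 → 472
Total encoded bits = sum of merged weights = 53 + 97 + 169 + 303 + 472 = 1094.

1094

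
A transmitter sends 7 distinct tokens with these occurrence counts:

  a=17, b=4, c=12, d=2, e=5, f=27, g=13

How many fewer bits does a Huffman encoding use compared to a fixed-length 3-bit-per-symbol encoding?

40

Fixed-length: 3 bits × 80 symbols = 240 bits.
Huffman merges:
merge d(2) and b(4): 6
merge e(5) and 6: 11
merge 11 and c(12): 23
merge g(13) and a(17): 30
merge 23 and f(27): 50
merge 30 and 50: 80
Huffman total = 6 + 11 + 23 + 30 + 50 + 80 = 200 bits.
Saving = 240 − 200 = 40 bits.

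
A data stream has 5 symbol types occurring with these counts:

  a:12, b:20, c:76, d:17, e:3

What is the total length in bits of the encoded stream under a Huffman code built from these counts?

227

Build the Huffman tree bottom-up:
e(3) + a(12) → 15
15 + d(17) → 32
b(20) + 32 → 52
52 + c(76) → 128
The encoded length is the sum of every internal node's weight: 15 + 32 + 52 + 128 = 227 bits.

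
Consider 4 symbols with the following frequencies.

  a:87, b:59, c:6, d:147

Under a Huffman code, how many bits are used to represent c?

Repeatedly merge the two smallest:
c(6) + b(59) → 65
65 + a(87) → 152
d(147) + 152 → 299
c's leaf is at depth 3, giving a 3-bit codeword.

3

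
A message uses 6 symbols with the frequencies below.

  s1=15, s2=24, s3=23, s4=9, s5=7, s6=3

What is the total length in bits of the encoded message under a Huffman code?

191

Build the Huffman tree bottom-up:
combine s6(3), s5(7) → 10
combine s4(9), 10 → 19
combine s1(15), 19 → 34
combine s3(23), s2(24) → 47
combine 34, 47 → 81
Total encoded bits = sum of merged weights = 10 + 19 + 34 + 47 + 81 = 191.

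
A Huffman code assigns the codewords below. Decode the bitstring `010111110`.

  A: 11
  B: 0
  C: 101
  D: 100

BCAAB

Read left to right; each codeword is recognised as soon as it completes (prefix code):
  0→B | 101→C | 11→A | 11→A | 0→B
Decoded message: BCAAB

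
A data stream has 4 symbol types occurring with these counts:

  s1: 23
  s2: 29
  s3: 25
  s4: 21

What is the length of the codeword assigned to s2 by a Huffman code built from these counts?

Build the tree from the bottom:
s4(21) + s1(23) → 44
s3(25) + s2(29) → 54
44 + 54 → 98
s2 sits 2 levels below the root, so its codeword is 2 bits.

2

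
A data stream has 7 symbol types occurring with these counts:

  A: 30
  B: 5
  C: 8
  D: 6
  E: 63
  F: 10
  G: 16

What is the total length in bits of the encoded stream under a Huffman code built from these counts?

Build the Huffman tree bottom-up:
combine B(5), D(6) → 11
combine C(8), F(10) → 18
combine 11, G(16) → 27
combine 18, 27 → 45
combine A(30), 45 → 75
combine E(63), 75 → 138
Total encoded bits = sum of merged weights = 11 + 18 + 27 + 45 + 75 + 138 = 314.

314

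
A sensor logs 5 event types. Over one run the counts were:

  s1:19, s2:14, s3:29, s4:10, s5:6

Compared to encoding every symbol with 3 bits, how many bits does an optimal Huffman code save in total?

Fixed-length: 3 bits × 78 symbols = 234 bits.
Huffman merges:
s5(6) + s4(10) → 16
s2(14) + 16 → 30
s1(19) + s3(29) → 48
30 + 48 → 78
Huffman total = 16 + 30 + 48 + 78 = 172 bits.
Saving = 234 − 172 = 62 bits.

62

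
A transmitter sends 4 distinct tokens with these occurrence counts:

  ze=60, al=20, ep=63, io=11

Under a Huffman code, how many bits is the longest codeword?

Merge the two lowest-weight nodes at each step:
io(11) + al(20) → 31
31 + ze(60) → 91
ep(63) + 91 → 154
The rarest symbols sit at the bottom; the longest codeword is 3 bits.

3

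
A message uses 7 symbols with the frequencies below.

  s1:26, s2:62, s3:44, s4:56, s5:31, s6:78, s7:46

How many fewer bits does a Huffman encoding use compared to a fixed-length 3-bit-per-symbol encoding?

Fixed-length: 3 bits × 343 symbols = 1029 bits.
Huffman merges:
merge s1(26) and s5(31): 57
merge s3(44) and s7(46): 90
merge s4(56) and 57: 113
merge s2(62) and s6(78): 140
merge 90 and 113: 203
merge 140 and 203: 343
Huffman total = 57 + 90 + 113 + 140 + 203 + 343 = 946 bits.
Saving = 1029 − 946 = 83 bits.

83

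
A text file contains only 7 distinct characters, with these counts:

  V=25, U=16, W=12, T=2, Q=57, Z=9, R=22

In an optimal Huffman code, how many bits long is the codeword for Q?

1

Repeatedly merge the two smallest:
combine T(2), Z(9) → 11
combine 11, W(12) → 23
combine U(16), R(22) → 38
combine 23, V(25) → 48
combine 38, 48 → 86
combine Q(57), 86 → 143
Q is a child of the root — depth 1, so its codeword is a single bit.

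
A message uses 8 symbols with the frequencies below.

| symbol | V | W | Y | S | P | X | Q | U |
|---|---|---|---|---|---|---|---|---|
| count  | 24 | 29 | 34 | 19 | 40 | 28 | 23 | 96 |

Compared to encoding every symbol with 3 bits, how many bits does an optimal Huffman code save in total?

Fixed-length: 3 bits × 293 symbols = 879 bits.
Huffman merges:
combine S(19), Q(23) → 42
combine V(24), X(28) → 52
combine W(29), Y(34) → 63
combine P(40), 42 → 82
combine 52, 63 → 115
combine 82, U(96) → 178
combine 115, 178 → 293
Huffman total = 42 + 52 + 63 + 82 + 115 + 178 + 293 = 825 bits.
Saving = 879 − 825 = 54 bits.

54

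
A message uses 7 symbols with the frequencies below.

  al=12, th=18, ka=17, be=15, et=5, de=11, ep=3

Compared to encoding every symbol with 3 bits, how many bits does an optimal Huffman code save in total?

Fixed-length: 3 bits × 81 symbols = 243 bits.
Huffman merges:
merge ep(3) and et(5): 8
merge 8 and de(11): 19
merge al(12) and be(15): 27
merge ka(17) and th(18): 35
merge 19 and 27: 46
merge 35 and 46: 81
Huffman total = 8 + 19 + 27 + 35 + 46 + 81 = 216 bits.
Saving = 243 − 216 = 27 bits.

27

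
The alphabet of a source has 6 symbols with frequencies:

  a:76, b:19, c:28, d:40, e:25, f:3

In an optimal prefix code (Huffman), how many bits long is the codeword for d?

3

Huffman merges, smallest pair first:
combine f(3), b(19) → 22
combine 22, e(25) → 47
combine c(28), d(40) → 68
combine 47, 68 → 115
combine a(76), 115 → 191
d's leaf is at depth 3, giving a 3-bit codeword.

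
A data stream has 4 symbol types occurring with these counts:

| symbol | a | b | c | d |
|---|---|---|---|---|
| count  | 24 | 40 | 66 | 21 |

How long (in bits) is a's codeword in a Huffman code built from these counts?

3

Huffman merges, smallest pair first:
d(21) + a(24) → 45
b(40) + 45 → 85
c(66) + 85 → 151
a sits 3 levels below the root, so its codeword is 3 bits.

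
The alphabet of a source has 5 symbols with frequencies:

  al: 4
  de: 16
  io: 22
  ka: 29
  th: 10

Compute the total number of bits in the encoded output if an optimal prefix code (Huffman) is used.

176

Merge the two smallest weights repeatedly:
al(4) + th(10) → 14
14 + de(16) → 30
io(22) + ka(29) → 51
30 + 51 → 81
Each symbol's bit-cost is frequency × depth; summing gives 176 bits (equivalently 14 + 30 + 51 + 81).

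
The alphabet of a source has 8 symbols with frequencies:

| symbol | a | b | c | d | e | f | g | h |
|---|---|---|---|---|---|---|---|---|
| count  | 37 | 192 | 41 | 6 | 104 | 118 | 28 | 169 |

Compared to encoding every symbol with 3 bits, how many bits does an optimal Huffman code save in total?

Fixed-length: 3 bits × 695 symbols = 2085 bits.
Huffman merges:
combine d(6), g(28) → 34
combine 34, a(37) → 71
combine c(41), 71 → 112
combine e(104), 112 → 216
combine f(118), h(169) → 287
combine b(192), 216 → 408
combine 287, 408 → 695
Huffman total = 34 + 71 + 112 + 216 + 287 + 408 + 695 = 1823 bits.
Saving = 2085 − 1823 = 262 bits.

262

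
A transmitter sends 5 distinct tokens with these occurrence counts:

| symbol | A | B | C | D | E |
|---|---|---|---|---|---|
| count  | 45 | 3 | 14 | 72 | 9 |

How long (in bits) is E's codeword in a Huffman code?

Build the tree from the bottom:
combine B(3), E(9) → 12
combine 12, C(14) → 26
combine 26, A(45) → 71
combine 71, D(72) → 143
E's leaf is at depth 4, giving a 4-bit codeword.

4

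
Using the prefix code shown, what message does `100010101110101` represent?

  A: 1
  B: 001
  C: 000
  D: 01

Read left to right; each codeword is recognised as soon as it completes (prefix code):
  1→A | 000→C | 1→A | 01→D | 01→D | 1→A | 1→A | 01→D | 01→D
Decoded message: ACADDAADD

ACADDAADD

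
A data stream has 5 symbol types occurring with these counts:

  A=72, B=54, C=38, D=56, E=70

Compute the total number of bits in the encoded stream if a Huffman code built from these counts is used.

672

Greedily combine the two least-frequent nodes:
combine C(38), B(54) → 92
combine D(56), E(70) → 126
combine A(72), 92 → 164
combine 126, 164 → 290
The encoded length is the sum of every internal node's weight: 92 + 126 + 164 + 290 = 672 bits.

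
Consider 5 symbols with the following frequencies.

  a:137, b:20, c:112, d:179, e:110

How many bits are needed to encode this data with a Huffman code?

Merge the two smallest weights repeatedly:
combine b(20), e(110) → 130
combine c(112), 130 → 242
combine a(137), d(179) → 316
combine 242, 316 → 558
Total encoded bits = sum of merged weights = 130 + 242 + 316 + 558 = 1246.

1246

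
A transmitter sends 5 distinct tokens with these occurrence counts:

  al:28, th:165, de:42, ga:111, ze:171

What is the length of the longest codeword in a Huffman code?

Merge the two lowest-weight nodes at each step:
combine al(28), de(42) → 70
combine 70, ga(111) → 181
combine th(165), ze(171) → 336
combine 181, 336 → 517
Maximum depth reached is 3.

3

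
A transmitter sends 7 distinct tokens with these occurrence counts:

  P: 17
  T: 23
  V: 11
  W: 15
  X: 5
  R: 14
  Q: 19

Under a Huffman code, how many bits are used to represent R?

3

Build the tree from the bottom:
X(5) + V(11) → 16
R(14) + W(15) → 29
16 + P(17) → 33
Q(19) + T(23) → 42
29 + 33 → 62
42 + 62 → 104
The subtree containing R is merged 3 times, so code length = 3.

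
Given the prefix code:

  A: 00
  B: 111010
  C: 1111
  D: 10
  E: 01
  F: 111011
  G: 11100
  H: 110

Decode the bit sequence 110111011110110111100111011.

HFHHCAF

Read left to right; each codeword is recognised as soon as it completes (prefix code):
  110→H | 111011→F | 110→H | 110→H | 1111→C | 00→A | 111011→F
Decoded message: HFHHCAF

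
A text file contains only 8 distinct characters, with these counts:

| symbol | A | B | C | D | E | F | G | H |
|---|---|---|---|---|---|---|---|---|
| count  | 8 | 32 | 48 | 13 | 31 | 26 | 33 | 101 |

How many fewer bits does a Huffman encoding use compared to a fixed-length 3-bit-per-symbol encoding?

81

Fixed-length: 3 bits × 292 symbols = 876 bits.
Huffman merges:
A(8) + D(13) → 21
21 + F(26) → 47
E(31) + B(32) → 63
G(33) + 47 → 80
C(48) + 63 → 111
80 + H(101) → 181
111 + 181 → 292
Huffman total = 21 + 47 + 63 + 80 + 111 + 181 + 292 = 795 bits.
Saving = 876 − 795 = 81 bits.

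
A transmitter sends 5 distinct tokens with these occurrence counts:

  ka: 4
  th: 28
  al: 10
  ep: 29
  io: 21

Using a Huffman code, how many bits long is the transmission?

198

Merge the two smallest weights repeatedly:
ka(4) + al(10) → 14
14 + io(21) → 35
th(28) + ep(29) → 57
35 + 57 → 92
Each symbol's bit-cost is frequency × depth; summing gives 198 bits (equivalently 14 + 35 + 57 + 92).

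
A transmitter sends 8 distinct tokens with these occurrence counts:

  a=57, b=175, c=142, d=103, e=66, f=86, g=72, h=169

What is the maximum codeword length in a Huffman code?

4

Merge the two lowest-weight nodes at each step:
merge a(57) and e(66): 123
merge g(72) and f(86): 158
merge d(103) and 123: 226
merge c(142) and 158: 300
merge h(169) and b(175): 344
merge 226 and 300: 526
merge 344 and 526: 870
The first pair merged (a, e) ends up deepest, at depth 4.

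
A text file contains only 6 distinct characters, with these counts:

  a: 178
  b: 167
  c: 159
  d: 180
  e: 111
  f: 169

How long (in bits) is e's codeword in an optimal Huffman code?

Huffman merges, smallest pair first:
combine e(111), c(159) → 270
combine b(167), f(169) → 336
combine a(178), d(180) → 358
combine 270, 336 → 606
combine 358, 606 → 964
The subtree containing e is merged 3 times, so code length = 3.

3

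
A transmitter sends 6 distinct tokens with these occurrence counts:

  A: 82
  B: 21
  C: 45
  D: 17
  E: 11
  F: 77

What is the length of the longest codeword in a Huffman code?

Merge the two lowest-weight nodes at each step:
E(11) + D(17) → 28
B(21) + 28 → 49
C(45) + 49 → 94
F(77) + A(82) → 159
94 + 159 → 253
Maximum depth reached is 4.

4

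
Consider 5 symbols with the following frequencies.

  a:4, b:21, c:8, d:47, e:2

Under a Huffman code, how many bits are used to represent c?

Build the tree from the bottom:
merge e(2) and a(4): 6
merge 6 and c(8): 14
merge 14 and b(21): 35
merge 35 and d(47): 82
c sits 3 levels below the root, so its codeword is 3 bits.

3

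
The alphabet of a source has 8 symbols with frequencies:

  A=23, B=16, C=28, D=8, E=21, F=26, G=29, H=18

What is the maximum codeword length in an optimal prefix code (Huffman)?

4

Merge the two lowest-weight nodes at each step:
merge D(8) and B(16): 24
merge H(18) and E(21): 39
merge A(23) and 24: 47
merge F(26) and C(28): 54
merge G(29) and 39: 68
merge 47 and 54: 101
merge 68 and 101: 169
The rarest symbols sit at the bottom; the longest codeword is 4 bits.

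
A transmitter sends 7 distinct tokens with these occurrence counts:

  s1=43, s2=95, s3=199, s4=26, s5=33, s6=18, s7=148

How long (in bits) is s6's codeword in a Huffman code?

4

Huffman merges, smallest pair first:
merge s6(18) and s4(26): 44
merge s5(33) and s1(43): 76
merge 44 and 76: 120
merge s2(95) and 120: 215
merge s7(148) and s3(199): 347
merge 215 and 347: 562
The subtree containing s6 is merged 4 times, so code length = 4.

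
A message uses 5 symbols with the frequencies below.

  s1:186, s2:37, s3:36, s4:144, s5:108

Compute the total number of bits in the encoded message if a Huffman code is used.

1090

Merge the two smallest weights repeatedly:
combine s3(36), s2(37) → 73
combine 73, s5(108) → 181
combine s4(144), 181 → 325
combine s1(186), 325 → 511
The encoded length is the sum of every internal node's weight: 73 + 181 + 325 + 511 = 1090 bits.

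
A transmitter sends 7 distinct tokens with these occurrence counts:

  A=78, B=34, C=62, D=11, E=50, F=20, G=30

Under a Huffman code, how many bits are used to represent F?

Repeatedly merge the two smallest:
combine D(11), F(20) → 31
combine G(30), 31 → 61
combine B(34), E(50) → 84
combine 61, C(62) → 123
combine A(78), 84 → 162
combine 123, 162 → 285
F sits 4 levels below the root, so its codeword is 4 bits.

4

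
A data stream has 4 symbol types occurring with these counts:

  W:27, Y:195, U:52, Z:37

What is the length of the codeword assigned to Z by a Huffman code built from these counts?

Repeatedly merge the two smallest:
merge W(27) and Z(37): 64
merge U(52) and 64: 116
merge 116 and Y(195): 311
The subtree containing Z is merged 3 times, so code length = 3.

3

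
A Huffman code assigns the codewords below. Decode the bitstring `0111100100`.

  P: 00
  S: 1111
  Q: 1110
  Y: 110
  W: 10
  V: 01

VQVP

Read left to right; each codeword is recognised as soon as it completes (prefix code):
  01→V | 1110→Q | 01→V | 00→P
Decoded message: VQVP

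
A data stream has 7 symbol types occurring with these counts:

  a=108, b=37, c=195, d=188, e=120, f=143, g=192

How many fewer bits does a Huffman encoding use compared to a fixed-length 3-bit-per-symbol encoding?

242

Fixed-length: 3 bits × 983 symbols = 2949 bits.
Huffman merges:
combine b(37), a(108) → 145
combine e(120), f(143) → 263
combine 145, d(188) → 333
combine g(192), c(195) → 387
combine 263, 333 → 596
combine 387, 596 → 983
Huffman total = 145 + 263 + 333 + 387 + 596 + 983 = 2707 bits.
Saving = 2949 − 2707 = 242 bits.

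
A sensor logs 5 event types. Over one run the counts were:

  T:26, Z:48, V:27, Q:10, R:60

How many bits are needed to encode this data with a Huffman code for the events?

Build the Huffman tree bottom-up:
combine Q(10), T(26) → 36
combine V(27), 36 → 63
combine Z(48), R(60) → 108
combine 63, 108 → 171
The encoded length is the sum of every internal node's weight: 36 + 63 + 108 + 171 = 378 bits.

378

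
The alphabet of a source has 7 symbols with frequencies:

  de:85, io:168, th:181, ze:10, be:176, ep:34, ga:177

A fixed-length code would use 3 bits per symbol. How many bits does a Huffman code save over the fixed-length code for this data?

Fixed-length: 3 bits × 831 symbols = 2493 bits.
Huffman merges:
merge ze(10) and ep(34): 44
merge 44 and de(85): 129
merge 129 and io(168): 297
merge be(176) and ga(177): 353
merge th(181) and 297: 478
merge 353 and 478: 831
Huffman total = 44 + 129 + 297 + 353 + 478 + 831 = 2132 bits.
Saving = 2493 − 2132 = 361 bits.

361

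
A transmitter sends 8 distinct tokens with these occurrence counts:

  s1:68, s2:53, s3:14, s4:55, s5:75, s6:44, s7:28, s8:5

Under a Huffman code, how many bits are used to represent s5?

2

Build the tree from the bottom:
s8(5) + s3(14) → 19
19 + s7(28) → 47
s6(44) + 47 → 91
s2(53) + s4(55) → 108
s1(68) + s5(75) → 143
91 + 108 → 199
143 + 199 → 342
s5's leaf is at depth 2, giving a 2-bit codeword.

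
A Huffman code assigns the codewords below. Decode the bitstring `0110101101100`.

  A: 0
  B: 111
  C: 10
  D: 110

Read left to right; each codeword is recognised as soon as it completes (prefix code):
  0→A | 110→D | 10→C | 110→D | 110→D | 0→A
Decoded message: ADCDDA

ADCDDA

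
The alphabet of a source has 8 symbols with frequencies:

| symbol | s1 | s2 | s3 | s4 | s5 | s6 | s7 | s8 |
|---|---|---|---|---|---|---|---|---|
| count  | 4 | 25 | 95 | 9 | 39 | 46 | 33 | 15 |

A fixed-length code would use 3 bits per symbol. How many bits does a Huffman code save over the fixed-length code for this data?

100

Fixed-length: 3 bits × 266 symbols = 798 bits.
Huffman merges:
combine s1(4), s4(9) → 13
combine 13, s8(15) → 28
combine s2(25), 28 → 53
combine s7(33), s5(39) → 72
combine s6(46), 53 → 99
combine 72, s3(95) → 167
combine 99, 167 → 266
Huffman total = 13 + 28 + 53 + 72 + 99 + 167 + 266 = 698 bits.
Saving = 798 − 698 = 100 bits.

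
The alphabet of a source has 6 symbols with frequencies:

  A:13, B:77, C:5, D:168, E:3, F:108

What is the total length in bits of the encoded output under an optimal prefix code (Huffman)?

Merge the two smallest weights repeatedly:
combine E(3), C(5) → 8
combine 8, A(13) → 21
combine 21, B(77) → 98
combine 98, F(108) → 206
combine D(168), 206 → 374
Each symbol's bit-cost is frequency × depth; summing gives 707 bits (equivalently 8 + 21 + 98 + 206 + 374).

707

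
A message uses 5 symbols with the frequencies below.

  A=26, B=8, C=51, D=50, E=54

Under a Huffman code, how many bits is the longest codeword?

Merge the two lowest-weight nodes at each step:
B(8) + A(26) → 34
34 + D(50) → 84
C(51) + E(54) → 105
84 + 105 → 189
The first pair merged (B, A) ends up deepest, at depth 3.

3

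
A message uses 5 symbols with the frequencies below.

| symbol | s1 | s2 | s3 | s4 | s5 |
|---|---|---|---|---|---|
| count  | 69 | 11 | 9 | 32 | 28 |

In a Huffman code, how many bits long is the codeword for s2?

4

Huffman merges, smallest pair first:
s3(9) + s2(11) → 20
20 + s5(28) → 48
s4(32) + 48 → 80
s1(69) + 80 → 149
s2 sits 4 levels below the root, so its codeword is 4 bits.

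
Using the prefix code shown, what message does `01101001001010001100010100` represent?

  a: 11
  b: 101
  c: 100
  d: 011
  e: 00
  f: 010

dfffcdefc

Read left to right; each codeword is recognised as soon as it completes (prefix code):
  011→d | 010→f | 010→f | 010→f | 100→c | 011→d | 00→e | 010→f | 100→c
Decoded message: dfffcdefc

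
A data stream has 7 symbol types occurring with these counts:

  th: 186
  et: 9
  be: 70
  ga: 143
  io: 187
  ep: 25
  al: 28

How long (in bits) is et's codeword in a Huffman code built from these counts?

Huffman merges, smallest pair first:
et(9) + ep(25) → 34
al(28) + 34 → 62
62 + be(70) → 132
132 + ga(143) → 275
th(186) + io(187) → 373
275 + 373 → 648
The subtree containing et is merged 5 times, so code length = 5.

5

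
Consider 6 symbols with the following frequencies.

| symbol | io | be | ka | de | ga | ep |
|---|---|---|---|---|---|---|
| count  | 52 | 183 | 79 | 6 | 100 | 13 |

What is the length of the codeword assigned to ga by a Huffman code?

Repeatedly merge the two smallest:
combine de(6), ep(13) → 19
combine 19, io(52) → 71
combine 71, ka(79) → 150
combine ga(100), 150 → 250
combine be(183), 250 → 433
The subtree containing ga is merged 2 times, so code length = 2.

2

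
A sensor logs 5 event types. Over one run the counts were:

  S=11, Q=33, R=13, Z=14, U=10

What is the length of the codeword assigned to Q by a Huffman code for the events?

Repeatedly merge the two smallest:
combine U(10), S(11) → 21
combine R(13), Z(14) → 27
combine 21, 27 → 48
combine Q(33), 48 → 81
Q is merged only at the final step, so code length = 1.

1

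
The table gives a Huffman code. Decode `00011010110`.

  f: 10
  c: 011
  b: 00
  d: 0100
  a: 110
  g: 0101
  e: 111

Read left to right; each codeword is recognised as soon as it completes (prefix code):
  00→b | 011→c | 0101→g | 10→f
Decoded message: bcgf

bcgf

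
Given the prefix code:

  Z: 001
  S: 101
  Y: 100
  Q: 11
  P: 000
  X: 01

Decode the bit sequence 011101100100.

XQXYY

Read left to right; each codeword is recognised as soon as it completes (prefix code):
  01→X | 11→Q | 01→X | 100→Y | 100→Y
Decoded message: XQXYY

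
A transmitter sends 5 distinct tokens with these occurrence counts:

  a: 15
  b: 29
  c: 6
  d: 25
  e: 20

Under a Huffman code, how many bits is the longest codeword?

Merge the two lowest-weight nodes at each step:
merge c(6) and a(15): 21
merge e(20) and 21: 41
merge d(25) and b(29): 54
merge 41 and 54: 95
The first pair merged (c, a) ends up deepest, at depth 3.

3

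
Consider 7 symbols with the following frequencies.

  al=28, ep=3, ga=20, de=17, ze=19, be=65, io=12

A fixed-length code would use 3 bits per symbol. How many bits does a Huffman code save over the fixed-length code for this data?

83

Fixed-length: 3 bits × 164 symbols = 492 bits.
Huffman merges:
ep(3) + io(12) → 15
15 + de(17) → 32
ze(19) + ga(20) → 39
al(28) + 32 → 60
39 + 60 → 99
be(65) + 99 → 164
Huffman total = 15 + 32 + 39 + 60 + 99 + 164 = 409 bits.
Saving = 492 − 409 = 83 bits.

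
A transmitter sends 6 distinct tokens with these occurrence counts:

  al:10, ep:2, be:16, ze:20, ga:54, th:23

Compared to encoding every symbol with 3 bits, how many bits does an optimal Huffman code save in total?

Fixed-length: 3 bits × 125 symbols = 375 bits.
Huffman merges:
merge ep(2) and al(10): 12
merge 12 and be(16): 28
merge ze(20) and th(23): 43
merge 28 and 43: 71
merge ga(54) and 71: 125
Huffman total = 12 + 28 + 43 + 71 + 125 = 279 bits.
Saving = 375 − 279 = 96 bits.

96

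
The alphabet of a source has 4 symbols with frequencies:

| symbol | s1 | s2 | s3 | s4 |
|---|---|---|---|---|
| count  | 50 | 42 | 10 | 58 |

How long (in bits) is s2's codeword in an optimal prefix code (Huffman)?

Repeatedly merge the two smallest:
s3(10) + s2(42) → 52
s1(50) + 52 → 102
s4(58) + 102 → 160
The subtree containing s2 is merged 3 times, so code length = 3.

3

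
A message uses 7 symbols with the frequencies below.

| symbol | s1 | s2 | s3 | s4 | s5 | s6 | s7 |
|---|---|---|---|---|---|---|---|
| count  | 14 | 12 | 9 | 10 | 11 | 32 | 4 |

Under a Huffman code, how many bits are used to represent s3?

Build the tree from the bottom:
merge s7(4) and s3(9): 13
merge s4(10) and s5(11): 21
merge s2(12) and 13: 25
merge s1(14) and 21: 35
merge 25 and s6(32): 57
merge 35 and 57: 92
The subtree containing s3 is merged 4 times, so code length = 4.

4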